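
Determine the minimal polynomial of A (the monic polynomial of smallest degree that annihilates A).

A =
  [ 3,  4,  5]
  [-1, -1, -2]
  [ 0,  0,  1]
x^3 - 3*x^2 + 3*x - 1

The characteristic polynomial is χ_A(x) = (x - 1)^3, so the eigenvalues are known. The minimal polynomial is
  m_A(x) = Π_λ (x − λ)^{k_λ}
where k_λ is the size of the *largest* Jordan block for λ (equivalently, the smallest k with (A − λI)^k v = 0 for every generalised eigenvector v of λ).

  λ = 1: largest Jordan block has size 3, contributing (x − 1)^3

So m_A(x) = (x - 1)^3 = x^3 - 3*x^2 + 3*x - 1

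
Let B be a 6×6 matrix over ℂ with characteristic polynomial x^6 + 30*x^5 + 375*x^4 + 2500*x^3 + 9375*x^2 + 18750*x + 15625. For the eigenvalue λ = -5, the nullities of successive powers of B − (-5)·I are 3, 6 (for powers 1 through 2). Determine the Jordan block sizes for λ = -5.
Block sizes for λ = -5: [2, 2, 2]

From the dimensions of kernels of powers, the number of Jordan blocks of size at least j is d_j − d_{j−1} where d_j = dim ker(N^j) (with d_0 = 0). Computing the differences gives [3, 3].
The number of blocks of size exactly k is (#blocks of size ≥ k) − (#blocks of size ≥ k + 1), so the partition is: 3 block(s) of size 2.
In nonincreasing order the block sizes are [2, 2, 2].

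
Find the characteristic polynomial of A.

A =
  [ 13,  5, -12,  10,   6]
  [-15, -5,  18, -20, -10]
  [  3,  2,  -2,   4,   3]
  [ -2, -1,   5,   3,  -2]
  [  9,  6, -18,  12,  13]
x^5 - 22*x^4 + 193*x^3 - 844*x^2 + 1840*x - 1600

Expanding det(x·I − A) (e.g. by cofactor expansion or by noting that A is similar to its Jordan form J, which has the same characteristic polynomial as A) gives
  χ_A(x) = x^5 - 22*x^4 + 193*x^3 - 844*x^2 + 1840*x - 1600
which factors as (x - 5)^2*(x - 4)^3. The eigenvalues (with algebraic multiplicities) are λ = 4 with multiplicity 3, λ = 5 with multiplicity 2.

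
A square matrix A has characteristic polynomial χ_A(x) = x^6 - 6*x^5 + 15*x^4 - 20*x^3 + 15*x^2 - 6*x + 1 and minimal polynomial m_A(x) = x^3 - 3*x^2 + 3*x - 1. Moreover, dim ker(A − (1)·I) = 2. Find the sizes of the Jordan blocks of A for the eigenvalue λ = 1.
Block sizes for λ = 1: [3, 3]

Step 1 — from the characteristic polynomial, algebraic multiplicity of λ = 1 is 6. From dim ker(A − (1)·I) = 2, there are exactly 2 Jordan blocks for λ = 1.
Step 2 — from the minimal polynomial, the factor (x − 1)^3 tells us the largest block for λ = 1 has size 3.
Step 3 — with total size 6, 2 blocks, and largest block 3, the block sizes (in nonincreasing order) are [3, 3].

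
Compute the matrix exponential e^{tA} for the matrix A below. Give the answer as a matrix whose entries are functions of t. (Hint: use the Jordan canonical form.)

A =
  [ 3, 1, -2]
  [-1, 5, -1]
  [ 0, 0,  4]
e^{tA} =
  [-t*exp(4*t) + exp(4*t), t*exp(4*t), t^2*exp(4*t)/2 - 2*t*exp(4*t)]
  [-t*exp(4*t), t*exp(4*t) + exp(4*t), t^2*exp(4*t)/2 - t*exp(4*t)]
  [0, 0, exp(4*t)]

Strategy: write A = P · J · P⁻¹ where J is a Jordan canonical form, so e^{tA} = P · e^{tJ} · P⁻¹, and e^{tJ} can be computed block-by-block.

A has Jordan form
J =
  [4, 1, 0]
  [0, 4, 1]
  [0, 0, 4]
(up to reordering of blocks).

Per-block formulas:
  For a 3×3 Jordan block J_3(4): exp(t · J_3(4)) = e^(4t)·(I + t·N + (t^2/2)·N^2), where N is the 3×3 nilpotent shift.

After assembling e^{tJ} and conjugating by P, we get:

e^{tA} =
  [-t*exp(4*t) + exp(4*t), t*exp(4*t), t^2*exp(4*t)/2 - 2*t*exp(4*t)]
  [-t*exp(4*t), t*exp(4*t) + exp(4*t), t^2*exp(4*t)/2 - t*exp(4*t)]
  [0, 0, exp(4*t)]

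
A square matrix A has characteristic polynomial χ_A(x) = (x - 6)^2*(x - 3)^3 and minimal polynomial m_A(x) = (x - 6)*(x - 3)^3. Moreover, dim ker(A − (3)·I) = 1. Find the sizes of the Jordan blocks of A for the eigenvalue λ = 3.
Block sizes for λ = 3: [3]

Step 1 — from the characteristic polynomial, algebraic multiplicity of λ = 3 is 3. From dim ker(A − (3)·I) = 1, there are exactly 1 Jordan blocks for λ = 3.
Step 2 — from the minimal polynomial, the factor (x − 3)^3 tells us the largest block for λ = 3 has size 3.
Step 3 — with total size 3, 1 blocks, and largest block 3, the block sizes (in nonincreasing order) are [3].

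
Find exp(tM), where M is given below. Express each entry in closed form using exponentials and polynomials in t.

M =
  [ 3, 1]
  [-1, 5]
e^{tM} =
  [-t*exp(4*t) + exp(4*t), t*exp(4*t)]
  [-t*exp(4*t), t*exp(4*t) + exp(4*t)]

Strategy: write M = P · J · P⁻¹ where J is a Jordan canonical form, so e^{tM} = P · e^{tJ} · P⁻¹, and e^{tJ} can be computed block-by-block.

M has Jordan form
J =
  [4, 1]
  [0, 4]
(up to reordering of blocks).

Per-block formulas:
  For a 2×2 Jordan block J_2(4): exp(t · J_2(4)) = e^(4t)·(I + t·N), where N is the 2×2 nilpotent shift.

After assembling e^{tJ} and conjugating by P, we get:

e^{tM} =
  [-t*exp(4*t) + exp(4*t), t*exp(4*t)]
  [-t*exp(4*t), t*exp(4*t) + exp(4*t)]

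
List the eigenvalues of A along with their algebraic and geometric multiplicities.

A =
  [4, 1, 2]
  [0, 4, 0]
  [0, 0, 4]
λ = 4: alg = 3, geom = 2

Step 1 — factor the characteristic polynomial to read off the algebraic multiplicities:
  χ_A(x) = (x - 4)^3

Step 2 — compute geometric multiplicities via the rank-nullity identity g(λ) = n − rank(A − λI):
  rank(A − (4)·I) = 1, so dim ker(A − (4)·I) = n − 1 = 2

Summary:
  λ = 4: algebraic multiplicity = 3, geometric multiplicity = 2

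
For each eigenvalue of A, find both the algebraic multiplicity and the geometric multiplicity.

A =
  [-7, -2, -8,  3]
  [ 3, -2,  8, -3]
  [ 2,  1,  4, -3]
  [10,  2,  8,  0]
λ = -4: alg = 2, geom = 1; λ = 0: alg = 1, geom = 1; λ = 3: alg = 1, geom = 1

Step 1 — factor the characteristic polynomial to read off the algebraic multiplicities:
  χ_A(x) = x*(x - 3)*(x + 4)^2

Step 2 — compute geometric multiplicities via the rank-nullity identity g(λ) = n − rank(A − λI):
  rank(A − (-4)·I) = 3, so dim ker(A − (-4)·I) = n − 3 = 1
  rank(A − (0)·I) = 3, so dim ker(A − (0)·I) = n − 3 = 1
  rank(A − (3)·I) = 3, so dim ker(A − (3)·I) = n − 3 = 1

Summary:
  λ = -4: algebraic multiplicity = 2, geometric multiplicity = 1
  λ = 0: algebraic multiplicity = 1, geometric multiplicity = 1
  λ = 3: algebraic multiplicity = 1, geometric multiplicity = 1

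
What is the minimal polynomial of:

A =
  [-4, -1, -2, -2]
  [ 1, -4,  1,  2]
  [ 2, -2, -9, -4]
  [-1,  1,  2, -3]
x^3 + 15*x^2 + 75*x + 125

The characteristic polynomial is χ_A(x) = (x + 5)^4, so the eigenvalues are known. The minimal polynomial is
  m_A(x) = Π_λ (x − λ)^{k_λ}
where k_λ is the size of the *largest* Jordan block for λ (equivalently, the smallest k with (A − λI)^k v = 0 for every generalised eigenvector v of λ).

  λ = -5: largest Jordan block has size 3, contributing (x + 5)^3

So m_A(x) = (x + 5)^3 = x^3 + 15*x^2 + 75*x + 125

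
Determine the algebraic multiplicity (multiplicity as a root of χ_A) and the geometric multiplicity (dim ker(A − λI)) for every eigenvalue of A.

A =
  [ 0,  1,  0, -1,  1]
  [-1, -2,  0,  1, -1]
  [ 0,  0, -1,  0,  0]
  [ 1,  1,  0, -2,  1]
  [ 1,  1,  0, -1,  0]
λ = -1: alg = 5, geom = 4

Step 1 — factor the characteristic polynomial to read off the algebraic multiplicities:
  χ_A(x) = (x + 1)^5

Step 2 — compute geometric multiplicities via the rank-nullity identity g(λ) = n − rank(A − λI):
  rank(A − (-1)·I) = 1, so dim ker(A − (-1)·I) = n − 1 = 4

Summary:
  λ = -1: algebraic multiplicity = 5, geometric multiplicity = 4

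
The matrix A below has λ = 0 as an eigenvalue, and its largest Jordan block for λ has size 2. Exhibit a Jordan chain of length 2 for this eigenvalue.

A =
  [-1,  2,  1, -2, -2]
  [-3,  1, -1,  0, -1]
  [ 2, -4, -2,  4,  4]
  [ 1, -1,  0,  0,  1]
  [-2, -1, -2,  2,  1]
A Jordan chain for λ = 0 of length 2:
v_1 = (2, 1, -4, -1, -1)ᵀ
v_2 = (0, 1, 0, 0, 0)ᵀ

Let N = A − (0)·I. We want v_2 with N^2 v_2 = 0 but N^1 v_2 ≠ 0; then v_{j-1} := N · v_j for j = 2, …, 2.

Pick v_2 = (0, 1, 0, 0, 0)ᵀ.
Then v_1 = N · v_2 = (2, 1, -4, -1, -1)ᵀ.

Sanity check: (A − (0)·I) v_1 = (0, 0, 0, 0, 0)ᵀ = 0. ✓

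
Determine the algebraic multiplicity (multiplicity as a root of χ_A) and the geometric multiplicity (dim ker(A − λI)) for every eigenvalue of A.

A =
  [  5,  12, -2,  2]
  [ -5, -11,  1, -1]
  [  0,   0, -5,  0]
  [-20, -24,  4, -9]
λ = -5: alg = 4, geom = 3

Step 1 — factor the characteristic polynomial to read off the algebraic multiplicities:
  χ_A(x) = (x + 5)^4

Step 2 — compute geometric multiplicities via the rank-nullity identity g(λ) = n − rank(A − λI):
  rank(A − (-5)·I) = 1, so dim ker(A − (-5)·I) = n − 1 = 3

Summary:
  λ = -5: algebraic multiplicity = 4, geometric multiplicity = 3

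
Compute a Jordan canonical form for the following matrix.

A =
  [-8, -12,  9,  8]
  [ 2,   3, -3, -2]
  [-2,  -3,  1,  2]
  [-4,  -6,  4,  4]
J_3(0) ⊕ J_1(0)

The characteristic polynomial is
  det(x·I − A) = x^4

Eigenvalues and multiplicities (the geometric multiplicity of λ is n − rank(A − λI), which equals the number of Jordan blocks for λ):
  λ = 0: algebraic multiplicity = 4, geometric multiplicity = 2

Determining the block sizes for each eigenvalue:
  λ = 0: with am = 4 and gm = 2, the partition is not yet determined (e.g. several partitions of 4 into 2 parts exist). Let N = A − (0)·I. Computing rank(N^1) = 2, rank(N^2) = 1, rank(N^3) = 0; the number of blocks of size ≥ j is rank(N^{j−1}) − rank(N^j), giving [2, 1, 1]. So we have 1 block(s) of size 3, 1 block(s) of size 1 → block sizes [3, 1]

Assembling the blocks gives a Jordan form
J =
  [0, 1, 0, 0]
  [0, 0, 1, 0]
  [0, 0, 0, 0]
  [0, 0, 0, 0]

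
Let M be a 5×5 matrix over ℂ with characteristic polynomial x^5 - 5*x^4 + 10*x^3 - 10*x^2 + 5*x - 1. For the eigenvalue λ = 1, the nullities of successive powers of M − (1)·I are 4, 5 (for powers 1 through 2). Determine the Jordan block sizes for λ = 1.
Block sizes for λ = 1: [2, 1, 1, 1]

From the dimensions of kernels of powers, the number of Jordan blocks of size at least j is d_j − d_{j−1} where d_j = dim ker(N^j) (with d_0 = 0). Computing the differences gives [4, 1].
The number of blocks of size exactly k is (#blocks of size ≥ k) − (#blocks of size ≥ k + 1), so the partition is: 3 block(s) of size 1, 1 block(s) of size 2.
In nonincreasing order the block sizes are [2, 1, 1, 1].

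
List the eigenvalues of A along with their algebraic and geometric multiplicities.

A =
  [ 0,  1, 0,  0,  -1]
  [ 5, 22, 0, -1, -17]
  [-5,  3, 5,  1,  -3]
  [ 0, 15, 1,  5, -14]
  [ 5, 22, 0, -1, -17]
λ = 0: alg = 2, geom = 1; λ = 5: alg = 3, geom = 1

Step 1 — factor the characteristic polynomial to read off the algebraic multiplicities:
  χ_A(x) = x^2*(x - 5)^3

Step 2 — compute geometric multiplicities via the rank-nullity identity g(λ) = n − rank(A − λI):
  rank(A − (0)·I) = 4, so dim ker(A − (0)·I) = n − 4 = 1
  rank(A − (5)·I) = 4, so dim ker(A − (5)·I) = n − 4 = 1

Summary:
  λ = 0: algebraic multiplicity = 2, geometric multiplicity = 1
  λ = 5: algebraic multiplicity = 3, geometric multiplicity = 1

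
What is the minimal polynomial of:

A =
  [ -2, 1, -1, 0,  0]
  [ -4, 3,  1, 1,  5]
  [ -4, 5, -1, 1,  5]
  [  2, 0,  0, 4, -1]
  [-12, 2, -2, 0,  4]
x^5 - 8*x^4 + 4*x^3 + 80*x^2 - 64*x - 256

The characteristic polynomial is χ_A(x) = (x - 4)^3*(x + 2)^2, so the eigenvalues are known. The minimal polynomial is
  m_A(x) = Π_λ (x − λ)^{k_λ}
where k_λ is the size of the *largest* Jordan block for λ (equivalently, the smallest k with (A − λI)^k v = 0 for every generalised eigenvector v of λ).

  λ = -2: largest Jordan block has size 2, contributing (x + 2)^2
  λ = 4: largest Jordan block has size 3, contributing (x − 4)^3

So m_A(x) = (x - 4)^3*(x + 2)^2 = x^5 - 8*x^4 + 4*x^3 + 80*x^2 - 64*x - 256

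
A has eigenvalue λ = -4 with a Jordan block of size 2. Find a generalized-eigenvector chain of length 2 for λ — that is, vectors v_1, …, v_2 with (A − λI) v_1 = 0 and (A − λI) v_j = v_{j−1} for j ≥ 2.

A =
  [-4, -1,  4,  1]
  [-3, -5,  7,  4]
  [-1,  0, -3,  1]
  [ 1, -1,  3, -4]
A Jordan chain for λ = -4 of length 2:
v_1 = (0, -3, -1, 1)ᵀ
v_2 = (1, 0, 0, 0)ᵀ

Let N = A − (-4)·I. We want v_2 with N^2 v_2 = 0 but N^1 v_2 ≠ 0; then v_{j-1} := N · v_j for j = 2, …, 2.

Pick v_2 = (1, 0, 0, 0)ᵀ.
Then v_1 = N · v_2 = (0, -3, -1, 1)ᵀ.

Sanity check: (A − (-4)·I) v_1 = (0, 0, 0, 0)ᵀ = 0. ✓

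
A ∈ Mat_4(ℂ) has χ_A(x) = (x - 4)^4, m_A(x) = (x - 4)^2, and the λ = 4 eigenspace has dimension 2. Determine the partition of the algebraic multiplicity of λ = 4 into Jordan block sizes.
Block sizes for λ = 4: [2, 2]

Step 1 — from the characteristic polynomial, algebraic multiplicity of λ = 4 is 4. From dim ker(A − (4)·I) = 2, there are exactly 2 Jordan blocks for λ = 4.
Step 2 — from the minimal polynomial, the factor (x − 4)^2 tells us the largest block for λ = 4 has size 2.
Step 3 — with total size 4, 2 blocks, and largest block 2, the block sizes (in nonincreasing order) are [2, 2].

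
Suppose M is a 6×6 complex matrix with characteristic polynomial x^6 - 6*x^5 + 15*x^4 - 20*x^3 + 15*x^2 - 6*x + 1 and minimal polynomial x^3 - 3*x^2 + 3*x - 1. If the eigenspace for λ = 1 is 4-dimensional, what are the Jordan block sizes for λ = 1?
Block sizes for λ = 1: [3, 1, 1, 1]

Step 1 — from the characteristic polynomial, algebraic multiplicity of λ = 1 is 6. From dim ker(M − (1)·I) = 4, there are exactly 4 Jordan blocks for λ = 1.
Step 2 — from the minimal polynomial, the factor (x − 1)^3 tells us the largest block for λ = 1 has size 3.
Step 3 — with total size 6, 4 blocks, and largest block 3, the block sizes (in nonincreasing order) are [3, 1, 1, 1].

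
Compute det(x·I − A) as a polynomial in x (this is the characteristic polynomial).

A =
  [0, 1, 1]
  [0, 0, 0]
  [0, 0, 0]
x^3

Expanding det(x·I − A) (e.g. by cofactor expansion or by noting that A is similar to its Jordan form J, which has the same characteristic polynomial as A) gives
  χ_A(x) = x^3
which factors as x^3. The eigenvalues (with algebraic multiplicities) are λ = 0 with multiplicity 3.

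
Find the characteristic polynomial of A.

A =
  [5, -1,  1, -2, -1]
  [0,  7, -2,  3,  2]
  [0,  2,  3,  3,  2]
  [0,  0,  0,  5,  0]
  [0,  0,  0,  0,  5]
x^5 - 25*x^4 + 250*x^3 - 1250*x^2 + 3125*x - 3125

Expanding det(x·I − A) (e.g. by cofactor expansion or by noting that A is similar to its Jordan form J, which has the same characteristic polynomial as A) gives
  χ_A(x) = x^5 - 25*x^4 + 250*x^3 - 1250*x^2 + 3125*x - 3125
which factors as (x - 5)^5. The eigenvalues (with algebraic multiplicities) are λ = 5 with multiplicity 5.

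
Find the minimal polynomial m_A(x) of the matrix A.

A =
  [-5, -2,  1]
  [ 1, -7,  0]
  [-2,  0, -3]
x^3 + 15*x^2 + 75*x + 125

The characteristic polynomial is χ_A(x) = (x + 5)^3, so the eigenvalues are known. The minimal polynomial is
  m_A(x) = Π_λ (x − λ)^{k_λ}
where k_λ is the size of the *largest* Jordan block for λ (equivalently, the smallest k with (A − λI)^k v = 0 for every generalised eigenvector v of λ).

  λ = -5: largest Jordan block has size 3, contributing (x + 5)^3

So m_A(x) = (x + 5)^3 = x^3 + 15*x^2 + 75*x + 125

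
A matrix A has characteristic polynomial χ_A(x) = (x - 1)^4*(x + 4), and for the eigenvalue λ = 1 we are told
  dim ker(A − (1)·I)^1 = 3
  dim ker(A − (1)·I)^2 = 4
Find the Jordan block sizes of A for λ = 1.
Block sizes for λ = 1: [2, 1, 1]

From the dimensions of kernels of powers, the number of Jordan blocks of size at least j is d_j − d_{j−1} where d_j = dim ker(N^j) (with d_0 = 0). Computing the differences gives [3, 1].
The number of blocks of size exactly k is (#blocks of size ≥ k) − (#blocks of size ≥ k + 1), so the partition is: 2 block(s) of size 1, 1 block(s) of size 2.
In nonincreasing order the block sizes are [2, 1, 1].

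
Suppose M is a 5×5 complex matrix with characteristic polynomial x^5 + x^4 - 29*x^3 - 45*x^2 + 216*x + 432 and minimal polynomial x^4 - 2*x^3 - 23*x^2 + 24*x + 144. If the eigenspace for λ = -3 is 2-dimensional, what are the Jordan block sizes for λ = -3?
Block sizes for λ = -3: [2, 1]

Step 1 — from the characteristic polynomial, algebraic multiplicity of λ = -3 is 3. From dim ker(M − (-3)·I) = 2, there are exactly 2 Jordan blocks for λ = -3.
Step 2 — from the minimal polynomial, the factor (x + 3)^2 tells us the largest block for λ = -3 has size 2.
Step 3 — with total size 3, 2 blocks, and largest block 2, the block sizes (in nonincreasing order) are [2, 1].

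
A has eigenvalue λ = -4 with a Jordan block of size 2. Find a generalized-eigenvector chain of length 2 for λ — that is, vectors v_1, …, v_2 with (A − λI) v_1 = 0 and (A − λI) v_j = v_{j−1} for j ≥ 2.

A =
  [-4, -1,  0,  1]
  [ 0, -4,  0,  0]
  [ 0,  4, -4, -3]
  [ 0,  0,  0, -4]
A Jordan chain for λ = -4 of length 2:
v_1 = (-1, 0, 4, 0)ᵀ
v_2 = (0, 1, 0, 0)ᵀ

Let N = A − (-4)·I. We want v_2 with N^2 v_2 = 0 but N^1 v_2 ≠ 0; then v_{j-1} := N · v_j for j = 2, …, 2.

Pick v_2 = (0, 1, 0, 0)ᵀ.
Then v_1 = N · v_2 = (-1, 0, 4, 0)ᵀ.

Sanity check: (A − (-4)·I) v_1 = (0, 0, 0, 0)ᵀ = 0. ✓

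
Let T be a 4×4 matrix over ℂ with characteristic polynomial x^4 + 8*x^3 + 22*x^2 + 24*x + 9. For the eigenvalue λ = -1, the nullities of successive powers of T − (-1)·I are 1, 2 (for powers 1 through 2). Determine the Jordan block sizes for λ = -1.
Block sizes for λ = -1: [2]

From the dimensions of kernels of powers, the number of Jordan blocks of size at least j is d_j − d_{j−1} where d_j = dim ker(N^j) (with d_0 = 0). Computing the differences gives [1, 1].
The number of blocks of size exactly k is (#blocks of size ≥ k) − (#blocks of size ≥ k + 1), so the partition is: 1 block(s) of size 2.
In nonincreasing order the block sizes are [2].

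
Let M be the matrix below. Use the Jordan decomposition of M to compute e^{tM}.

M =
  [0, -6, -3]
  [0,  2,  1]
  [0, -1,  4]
e^{tM} =
  [1, 3*t*exp(3*t) - 3*exp(3*t) + 3, -3*t*exp(3*t)]
  [0, -t*exp(3*t) + exp(3*t), t*exp(3*t)]
  [0, -t*exp(3*t), t*exp(3*t) + exp(3*t)]

Strategy: write M = P · J · P⁻¹ where J is a Jordan canonical form, so e^{tM} = P · e^{tJ} · P⁻¹, and e^{tJ} can be computed block-by-block.

M has Jordan form
J =
  [0, 0, 0]
  [0, 3, 1]
  [0, 0, 3]
(up to reordering of blocks).

Per-block formulas:
  For a 1×1 block at λ = 0: exp(t · [0]) = [e^(0t)].
  For a 2×2 Jordan block J_2(3): exp(t · J_2(3)) = e^(3t)·(I + t·N), where N is the 2×2 nilpotent shift.

After assembling e^{tJ} and conjugating by P, we get:

e^{tM} =
  [1, 3*t*exp(3*t) - 3*exp(3*t) + 3, -3*t*exp(3*t)]
  [0, -t*exp(3*t) + exp(3*t), t*exp(3*t)]
  [0, -t*exp(3*t), t*exp(3*t) + exp(3*t)]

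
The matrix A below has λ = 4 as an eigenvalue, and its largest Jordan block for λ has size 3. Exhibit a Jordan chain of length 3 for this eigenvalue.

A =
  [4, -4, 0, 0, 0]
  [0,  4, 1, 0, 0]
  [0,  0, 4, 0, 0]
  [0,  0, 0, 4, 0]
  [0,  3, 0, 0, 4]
A Jordan chain for λ = 4 of length 3:
v_1 = (-4, 0, 0, 0, 3)ᵀ
v_2 = (0, 1, 0, 0, 0)ᵀ
v_3 = (0, 0, 1, 0, 0)ᵀ

Let N = A − (4)·I. We want v_3 with N^3 v_3 = 0 but N^2 v_3 ≠ 0; then v_{j-1} := N · v_j for j = 3, …, 2.

Pick v_3 = (0, 0, 1, 0, 0)ᵀ.
Then v_2 = N · v_3 = (0, 1, 0, 0, 0)ᵀ.
Then v_1 = N · v_2 = (-4, 0, 0, 0, 3)ᵀ.

Sanity check: (A − (4)·I) v_1 = (0, 0, 0, 0, 0)ᵀ = 0. ✓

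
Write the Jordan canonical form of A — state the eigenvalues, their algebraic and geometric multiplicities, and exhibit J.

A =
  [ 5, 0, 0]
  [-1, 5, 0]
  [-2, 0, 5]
J_2(5) ⊕ J_1(5)

The characteristic polynomial is
  det(x·I − A) = x^3 - 15*x^2 + 75*x - 125 = (x - 5)^3

Eigenvalues and multiplicities (the geometric multiplicity of λ is n − rank(A − λI), which equals the number of Jordan blocks for λ):
  λ = 5: algebraic multiplicity = 3, geometric multiplicity = 2

Determining the block sizes for each eigenvalue:
  λ = 5: 2 blocks summing to 3 forces exactly one block of size 2 and the rest size 1 → block sizes [2, 1]

Assembling the blocks gives a Jordan form
J =
  [5, 1, 0]
  [0, 5, 0]
  [0, 0, 5]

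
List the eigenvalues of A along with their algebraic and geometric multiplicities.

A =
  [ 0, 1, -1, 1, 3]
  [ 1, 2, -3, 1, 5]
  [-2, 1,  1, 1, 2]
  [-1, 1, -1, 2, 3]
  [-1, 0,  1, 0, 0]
λ = 1: alg = 5, geom = 3

Step 1 — factor the characteristic polynomial to read off the algebraic multiplicities:
  χ_A(x) = (x - 1)^5

Step 2 — compute geometric multiplicities via the rank-nullity identity g(λ) = n − rank(A − λI):
  rank(A − (1)·I) = 2, so dim ker(A − (1)·I) = n − 2 = 3

Summary:
  λ = 1: algebraic multiplicity = 5, geometric multiplicity = 3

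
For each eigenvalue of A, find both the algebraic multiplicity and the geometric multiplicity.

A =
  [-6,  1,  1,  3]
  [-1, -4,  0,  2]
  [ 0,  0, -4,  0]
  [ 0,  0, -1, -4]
λ = -5: alg = 2, geom = 1; λ = -4: alg = 2, geom = 1

Step 1 — factor the characteristic polynomial to read off the algebraic multiplicities:
  χ_A(x) = (x + 4)^2*(x + 5)^2

Step 2 — compute geometric multiplicities via the rank-nullity identity g(λ) = n − rank(A − λI):
  rank(A − (-5)·I) = 3, so dim ker(A − (-5)·I) = n − 3 = 1
  rank(A − (-4)·I) = 3, so dim ker(A − (-4)·I) = n − 3 = 1

Summary:
  λ = -5: algebraic multiplicity = 2, geometric multiplicity = 1
  λ = -4: algebraic multiplicity = 2, geometric multiplicity = 1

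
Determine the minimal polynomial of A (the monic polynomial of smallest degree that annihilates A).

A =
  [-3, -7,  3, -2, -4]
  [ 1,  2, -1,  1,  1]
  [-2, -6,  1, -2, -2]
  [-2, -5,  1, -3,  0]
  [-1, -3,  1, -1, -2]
x^3 + 3*x^2 + 3*x + 1

The characteristic polynomial is χ_A(x) = (x + 1)^5, so the eigenvalues are known. The minimal polynomial is
  m_A(x) = Π_λ (x − λ)^{k_λ}
where k_λ is the size of the *largest* Jordan block for λ (equivalently, the smallest k with (A − λI)^k v = 0 for every generalised eigenvector v of λ).

  λ = -1: largest Jordan block has size 3, contributing (x + 1)^3

So m_A(x) = (x + 1)^3 = x^3 + 3*x^2 + 3*x + 1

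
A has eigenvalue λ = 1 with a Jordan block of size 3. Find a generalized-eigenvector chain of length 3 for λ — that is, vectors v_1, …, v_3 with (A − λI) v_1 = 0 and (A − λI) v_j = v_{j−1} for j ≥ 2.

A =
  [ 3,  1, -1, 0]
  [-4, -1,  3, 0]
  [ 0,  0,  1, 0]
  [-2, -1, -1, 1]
A Jordan chain for λ = 1 of length 3:
v_1 = (1, -2, 0, -1)ᵀ
v_2 = (-1, 3, 0, -1)ᵀ
v_3 = (0, 0, 1, 0)ᵀ

Let N = A − (1)·I. We want v_3 with N^3 v_3 = 0 but N^2 v_3 ≠ 0; then v_{j-1} := N · v_j for j = 3, …, 2.

Pick v_3 = (0, 0, 1, 0)ᵀ.
Then v_2 = N · v_3 = (-1, 3, 0, -1)ᵀ.
Then v_1 = N · v_2 = (1, -2, 0, -1)ᵀ.

Sanity check: (A − (1)·I) v_1 = (0, 0, 0, 0)ᵀ = 0. ✓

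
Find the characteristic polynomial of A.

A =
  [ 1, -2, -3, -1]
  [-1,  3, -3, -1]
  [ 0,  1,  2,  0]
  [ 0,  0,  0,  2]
x^4 - 8*x^3 + 24*x^2 - 32*x + 16

Expanding det(x·I − A) (e.g. by cofactor expansion or by noting that A is similar to its Jordan form J, which has the same characteristic polynomial as A) gives
  χ_A(x) = x^4 - 8*x^3 + 24*x^2 - 32*x + 16
which factors as (x - 2)^4. The eigenvalues (with algebraic multiplicities) are λ = 2 with multiplicity 4.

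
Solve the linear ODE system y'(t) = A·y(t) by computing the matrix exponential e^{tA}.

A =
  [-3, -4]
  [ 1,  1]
e^{tA} =
  [-2*t*exp(-t) + exp(-t), -4*t*exp(-t)]
  [t*exp(-t), 2*t*exp(-t) + exp(-t)]

Strategy: write A = P · J · P⁻¹ where J is a Jordan canonical form, so e^{tA} = P · e^{tJ} · P⁻¹, and e^{tJ} can be computed block-by-block.

A has Jordan form
J =
  [-1,  1]
  [ 0, -1]
(up to reordering of blocks).

Per-block formulas:
  For a 2×2 Jordan block J_2(-1): exp(t · J_2(-1)) = e^(-1t)·(I + t·N), where N is the 2×2 nilpotent shift.

After assembling e^{tJ} and conjugating by P, we get:

e^{tA} =
  [-2*t*exp(-t) + exp(-t), -4*t*exp(-t)]
  [t*exp(-t), 2*t*exp(-t) + exp(-t)]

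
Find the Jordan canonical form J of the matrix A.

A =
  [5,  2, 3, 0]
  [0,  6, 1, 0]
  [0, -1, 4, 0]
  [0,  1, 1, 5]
J_3(5) ⊕ J_1(5)

The characteristic polynomial is
  det(x·I − A) = x^4 - 20*x^3 + 150*x^2 - 500*x + 625 = (x - 5)^4

Eigenvalues and multiplicities (the geometric multiplicity of λ is n − rank(A − λI), which equals the number of Jordan blocks for λ):
  λ = 5: algebraic multiplicity = 4, geometric multiplicity = 2

Determining the block sizes for each eigenvalue:
  λ = 5: with am = 4 and gm = 2, the partition is not yet determined (e.g. several partitions of 4 into 2 parts exist). Let N = A − (5)·I. Computing rank(N^1) = 2, rank(N^2) = 1, rank(N^3) = 0; the number of blocks of size ≥ j is rank(N^{j−1}) − rank(N^j), giving [2, 1, 1]. So we have 1 block(s) of size 3, 1 block(s) of size 1 → block sizes [3, 1]

Assembling the blocks gives a Jordan form
J =
  [5, 1, 0, 0]
  [0, 5, 1, 0]
  [0, 0, 5, 0]
  [0, 0, 0, 5]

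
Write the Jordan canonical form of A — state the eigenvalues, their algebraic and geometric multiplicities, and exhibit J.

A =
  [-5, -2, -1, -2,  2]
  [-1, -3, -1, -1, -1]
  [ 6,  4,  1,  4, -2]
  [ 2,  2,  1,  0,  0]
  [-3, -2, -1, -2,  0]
J_1(-2) ⊕ J_1(-2) ⊕ J_2(-1) ⊕ J_1(-1)

The characteristic polynomial is
  det(x·I − A) = x^5 + 7*x^4 + 19*x^3 + 25*x^2 + 16*x + 4 = (x + 1)^3*(x + 2)^2

Eigenvalues and multiplicities (the geometric multiplicity of λ is n − rank(A − λI), which equals the number of Jordan blocks for λ):
  λ = -2: algebraic multiplicity = 2, geometric multiplicity = 2
  λ = -1: algebraic multiplicity = 3, geometric multiplicity = 2

Determining the block sizes for each eigenvalue:
  λ = -2: gm = am = 2, so every block has size 1 → block sizes [1, 1]
  λ = -1: 2 blocks summing to 3 forces exactly one block of size 2 and the rest size 1 → block sizes [2, 1]

Assembling the blocks gives a Jordan form
J =
  [-2,  0,  0,  0,  0]
  [ 0, -2,  0,  0,  0]
  [ 0,  0, -1,  1,  0]
  [ 0,  0,  0, -1,  0]
  [ 0,  0,  0,  0, -1]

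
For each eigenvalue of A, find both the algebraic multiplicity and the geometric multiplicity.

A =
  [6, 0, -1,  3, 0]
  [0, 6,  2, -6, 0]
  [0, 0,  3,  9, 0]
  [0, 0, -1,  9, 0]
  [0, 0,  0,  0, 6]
λ = 6: alg = 5, geom = 4

Step 1 — factor the characteristic polynomial to read off the algebraic multiplicities:
  χ_A(x) = (x - 6)^5

Step 2 — compute geometric multiplicities via the rank-nullity identity g(λ) = n − rank(A − λI):
  rank(A − (6)·I) = 1, so dim ker(A − (6)·I) = n − 1 = 4

Summary:
  λ = 6: algebraic multiplicity = 5, geometric multiplicity = 4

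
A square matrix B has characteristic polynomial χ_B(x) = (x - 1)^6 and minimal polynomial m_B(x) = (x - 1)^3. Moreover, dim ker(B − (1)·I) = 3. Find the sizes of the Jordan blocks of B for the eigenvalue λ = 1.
Block sizes for λ = 1: [3, 2, 1]

Step 1 — from the characteristic polynomial, algebraic multiplicity of λ = 1 is 6. From dim ker(B − (1)·I) = 3, there are exactly 3 Jordan blocks for λ = 1.
Step 2 — from the minimal polynomial, the factor (x − 1)^3 tells us the largest block for λ = 1 has size 3.
Step 3 — with total size 6, 3 blocks, and largest block 3, the block sizes (in nonincreasing order) are [3, 2, 1].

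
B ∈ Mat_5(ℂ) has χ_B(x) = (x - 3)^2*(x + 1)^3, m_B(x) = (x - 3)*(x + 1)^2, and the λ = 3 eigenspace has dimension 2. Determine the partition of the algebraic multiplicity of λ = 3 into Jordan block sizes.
Block sizes for λ = 3: [1, 1]

Step 1 — from the characteristic polynomial, algebraic multiplicity of λ = 3 is 2. From dim ker(B − (3)·I) = 2, there are exactly 2 Jordan blocks for λ = 3.
Step 2 — from the minimal polynomial, the factor (x − 3) tells us the largest block for λ = 3 has size 1.
Step 3 — with total size 2, 2 blocks, and largest block 1, the block sizes (in nonincreasing order) are [1, 1].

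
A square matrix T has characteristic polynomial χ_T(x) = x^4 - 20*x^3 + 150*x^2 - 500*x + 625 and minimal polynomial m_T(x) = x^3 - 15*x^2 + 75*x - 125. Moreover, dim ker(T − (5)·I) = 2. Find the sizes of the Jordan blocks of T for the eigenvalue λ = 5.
Block sizes for λ = 5: [3, 1]

Step 1 — from the characteristic polynomial, algebraic multiplicity of λ = 5 is 4. From dim ker(T − (5)·I) = 2, there are exactly 2 Jordan blocks for λ = 5.
Step 2 — from the minimal polynomial, the factor (x − 5)^3 tells us the largest block for λ = 5 has size 3.
Step 3 — with total size 4, 2 blocks, and largest block 3, the block sizes (in nonincreasing order) are [3, 1].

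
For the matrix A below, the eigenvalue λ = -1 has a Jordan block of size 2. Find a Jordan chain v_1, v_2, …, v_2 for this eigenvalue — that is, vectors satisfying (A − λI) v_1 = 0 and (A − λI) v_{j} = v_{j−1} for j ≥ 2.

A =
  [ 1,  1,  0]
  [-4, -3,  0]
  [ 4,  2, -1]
A Jordan chain for λ = -1 of length 2:
v_1 = (2, -4, 4)ᵀ
v_2 = (1, 0, 0)ᵀ

Let N = A − (-1)·I. We want v_2 with N^2 v_2 = 0 but N^1 v_2 ≠ 0; then v_{j-1} := N · v_j for j = 2, …, 2.

Pick v_2 = (1, 0, 0)ᵀ.
Then v_1 = N · v_2 = (2, -4, 4)ᵀ.

Sanity check: (A − (-1)·I) v_1 = (0, 0, 0)ᵀ = 0. ✓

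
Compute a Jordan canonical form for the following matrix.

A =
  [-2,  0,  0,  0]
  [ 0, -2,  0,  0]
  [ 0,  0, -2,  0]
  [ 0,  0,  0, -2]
J_1(-2) ⊕ J_1(-2) ⊕ J_1(-2) ⊕ J_1(-2)

The characteristic polynomial is
  det(x·I − A) = x^4 + 8*x^3 + 24*x^2 + 32*x + 16 = (x + 2)^4

Eigenvalues and multiplicities (the geometric multiplicity of λ is n − rank(A − λI), which equals the number of Jordan blocks for λ):
  λ = -2: algebraic multiplicity = 4, geometric multiplicity = 4

Determining the block sizes for each eigenvalue:
  λ = -2: gm = am = 4, so every block has size 1 → block sizes [1, 1, 1, 1]

Assembling the blocks gives a Jordan form
J =
  [-2,  0,  0,  0]
  [ 0, -2,  0,  0]
  [ 0,  0, -2,  0]
  [ 0,  0,  0, -2]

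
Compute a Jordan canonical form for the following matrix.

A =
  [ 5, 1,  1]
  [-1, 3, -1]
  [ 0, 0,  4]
J_2(4) ⊕ J_1(4)

The characteristic polynomial is
  det(x·I − A) = x^3 - 12*x^2 + 48*x - 64 = (x - 4)^3

Eigenvalues and multiplicities (the geometric multiplicity of λ is n − rank(A − λI), which equals the number of Jordan blocks for λ):
  λ = 4: algebraic multiplicity = 3, geometric multiplicity = 2

Determining the block sizes for each eigenvalue:
  λ = 4: 2 blocks summing to 3 forces exactly one block of size 2 and the rest size 1 → block sizes [2, 1]

Assembling the blocks gives a Jordan form
J =
  [4, 1, 0]
  [0, 4, 0]
  [0, 0, 4]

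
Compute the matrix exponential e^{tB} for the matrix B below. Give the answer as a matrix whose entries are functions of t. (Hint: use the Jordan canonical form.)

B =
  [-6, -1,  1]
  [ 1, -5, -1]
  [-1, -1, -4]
e^{tB} =
  [-t^2*exp(-5*t)/2 - t*exp(-5*t) + exp(-5*t), -t*exp(-5*t), t^2*exp(-5*t)/2 + t*exp(-5*t)]
  [t*exp(-5*t), exp(-5*t), -t*exp(-5*t)]
  [-t^2*exp(-5*t)/2 - t*exp(-5*t), -t*exp(-5*t), t^2*exp(-5*t)/2 + t*exp(-5*t) + exp(-5*t)]

Strategy: write B = P · J · P⁻¹ where J is a Jordan canonical form, so e^{tB} = P · e^{tJ} · P⁻¹, and e^{tJ} can be computed block-by-block.

B has Jordan form
J =
  [-5,  1,  0]
  [ 0, -5,  1]
  [ 0,  0, -5]
(up to reordering of blocks).

Per-block formulas:
  For a 3×3 Jordan block J_3(-5): exp(t · J_3(-5)) = e^(-5t)·(I + t·N + (t^2/2)·N^2), where N is the 3×3 nilpotent shift.

After assembling e^{tJ} and conjugating by P, we get:

e^{tB} =
  [-t^2*exp(-5*t)/2 - t*exp(-5*t) + exp(-5*t), -t*exp(-5*t), t^2*exp(-5*t)/2 + t*exp(-5*t)]
  [t*exp(-5*t), exp(-5*t), -t*exp(-5*t)]
  [-t^2*exp(-5*t)/2 - t*exp(-5*t), -t*exp(-5*t), t^2*exp(-5*t)/2 + t*exp(-5*t) + exp(-5*t)]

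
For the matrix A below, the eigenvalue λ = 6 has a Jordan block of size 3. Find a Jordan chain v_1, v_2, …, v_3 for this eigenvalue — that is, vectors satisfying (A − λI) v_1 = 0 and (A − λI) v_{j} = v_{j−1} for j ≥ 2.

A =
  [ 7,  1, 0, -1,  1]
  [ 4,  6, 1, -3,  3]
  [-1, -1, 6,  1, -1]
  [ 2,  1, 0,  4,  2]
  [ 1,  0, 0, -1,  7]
A Jordan chain for λ = 6 of length 3:
v_1 = (4, 0, -4, 4, 0)ᵀ
v_2 = (1, 4, -1, 2, 1)ᵀ
v_3 = (1, 0, 0, 0, 0)ᵀ

Let N = A − (6)·I. We want v_3 with N^3 v_3 = 0 but N^2 v_3 ≠ 0; then v_{j-1} := N · v_j for j = 3, …, 2.

Pick v_3 = (1, 0, 0, 0, 0)ᵀ.
Then v_2 = N · v_3 = (1, 4, -1, 2, 1)ᵀ.
Then v_1 = N · v_2 = (4, 0, -4, 4, 0)ᵀ.

Sanity check: (A − (6)·I) v_1 = (0, 0, 0, 0, 0)ᵀ = 0. ✓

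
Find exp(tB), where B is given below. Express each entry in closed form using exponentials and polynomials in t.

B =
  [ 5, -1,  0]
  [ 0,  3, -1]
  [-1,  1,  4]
e^{tB} =
  [t^2*exp(4*t)/2 + t*exp(4*t) + exp(4*t), -t*exp(4*t), t^2*exp(4*t)/2]
  [t^2*exp(4*t)/2, -t*exp(4*t) + exp(4*t), t^2*exp(4*t)/2 - t*exp(4*t)]
  [-t^2*exp(4*t)/2 - t*exp(4*t), t*exp(4*t), -t^2*exp(4*t)/2 + exp(4*t)]

Strategy: write B = P · J · P⁻¹ where J is a Jordan canonical form, so e^{tB} = P · e^{tJ} · P⁻¹, and e^{tJ} can be computed block-by-block.

B has Jordan form
J =
  [4, 1, 0]
  [0, 4, 1]
  [0, 0, 4]
(up to reordering of blocks).

Per-block formulas:
  For a 3×3 Jordan block J_3(4): exp(t · J_3(4)) = e^(4t)·(I + t·N + (t^2/2)·N^2), where N is the 3×3 nilpotent shift.

After assembling e^{tJ} and conjugating by P, we get:

e^{tB} =
  [t^2*exp(4*t)/2 + t*exp(4*t) + exp(4*t), -t*exp(4*t), t^2*exp(4*t)/2]
  [t^2*exp(4*t)/2, -t*exp(4*t) + exp(4*t), t^2*exp(4*t)/2 - t*exp(4*t)]
  [-t^2*exp(4*t)/2 - t*exp(4*t), t*exp(4*t), -t^2*exp(4*t)/2 + exp(4*t)]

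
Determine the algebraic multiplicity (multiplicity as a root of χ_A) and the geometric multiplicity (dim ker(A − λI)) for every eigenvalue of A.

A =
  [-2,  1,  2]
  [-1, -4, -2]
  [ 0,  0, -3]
λ = -3: alg = 3, geom = 2

Step 1 — factor the characteristic polynomial to read off the algebraic multiplicities:
  χ_A(x) = (x + 3)^3

Step 2 — compute geometric multiplicities via the rank-nullity identity g(λ) = n − rank(A − λI):
  rank(A − (-3)·I) = 1, so dim ker(A − (-3)·I) = n − 1 = 2

Summary:
  λ = -3: algebraic multiplicity = 3, geometric multiplicity = 2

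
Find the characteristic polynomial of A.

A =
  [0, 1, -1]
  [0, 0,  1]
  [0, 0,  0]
x^3

Expanding det(x·I − A) (e.g. by cofactor expansion or by noting that A is similar to its Jordan form J, which has the same characteristic polynomial as A) gives
  χ_A(x) = x^3
which factors as x^3. The eigenvalues (with algebraic multiplicities) are λ = 0 with multiplicity 3.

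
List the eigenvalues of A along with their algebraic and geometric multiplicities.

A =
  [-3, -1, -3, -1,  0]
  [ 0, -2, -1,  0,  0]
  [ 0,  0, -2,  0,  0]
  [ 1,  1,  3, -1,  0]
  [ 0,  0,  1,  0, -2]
λ = -2: alg = 5, geom = 3

Step 1 — factor the characteristic polynomial to read off the algebraic multiplicities:
  χ_A(x) = (x + 2)^5

Step 2 — compute geometric multiplicities via the rank-nullity identity g(λ) = n − rank(A − λI):
  rank(A − (-2)·I) = 2, so dim ker(A − (-2)·I) = n − 2 = 3

Summary:
  λ = -2: algebraic multiplicity = 5, geometric multiplicity = 3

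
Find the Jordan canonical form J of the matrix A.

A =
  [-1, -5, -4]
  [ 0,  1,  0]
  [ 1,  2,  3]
J_3(1)

The characteristic polynomial is
  det(x·I − A) = x^3 - 3*x^2 + 3*x - 1 = (x - 1)^3

Eigenvalues and multiplicities (the geometric multiplicity of λ is n − rank(A − λI), which equals the number of Jordan blocks for λ):
  λ = 1: algebraic multiplicity = 3, geometric multiplicity = 1

Determining the block sizes for each eigenvalue:
  λ = 1: one block (gm = 1), so the single block has size am = 3 → block sizes [3]

Assembling the blocks gives a Jordan form
J =
  [1, 1, 0]
  [0, 1, 1]
  [0, 0, 1]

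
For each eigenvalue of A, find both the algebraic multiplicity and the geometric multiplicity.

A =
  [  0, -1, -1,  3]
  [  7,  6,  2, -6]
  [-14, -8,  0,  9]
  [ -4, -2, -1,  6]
λ = 3: alg = 4, geom = 2

Step 1 — factor the characteristic polynomial to read off the algebraic multiplicities:
  χ_A(x) = (x - 3)^4

Step 2 — compute geometric multiplicities via the rank-nullity identity g(λ) = n − rank(A − λI):
  rank(A − (3)·I) = 2, so dim ker(A − (3)·I) = n − 2 = 2

Summary:
  λ = 3: algebraic multiplicity = 4, geometric multiplicity = 2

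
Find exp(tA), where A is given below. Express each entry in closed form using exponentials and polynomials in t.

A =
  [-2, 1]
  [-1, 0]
e^{tA} =
  [-t*exp(-t) + exp(-t), t*exp(-t)]
  [-t*exp(-t), t*exp(-t) + exp(-t)]

Strategy: write A = P · J · P⁻¹ where J is a Jordan canonical form, so e^{tA} = P · e^{tJ} · P⁻¹, and e^{tJ} can be computed block-by-block.

A has Jordan form
J =
  [-1,  1]
  [ 0, -1]
(up to reordering of blocks).

Per-block formulas:
  For a 2×2 Jordan block J_2(-1): exp(t · J_2(-1)) = e^(-1t)·(I + t·N), where N is the 2×2 nilpotent shift.

After assembling e^{tJ} and conjugating by P, we get:

e^{tA} =
  [-t*exp(-t) + exp(-t), t*exp(-t)]
  [-t*exp(-t), t*exp(-t) + exp(-t)]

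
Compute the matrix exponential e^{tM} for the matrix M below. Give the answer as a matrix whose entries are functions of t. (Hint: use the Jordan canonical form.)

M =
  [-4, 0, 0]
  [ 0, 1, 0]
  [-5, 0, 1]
e^{tM} =
  [exp(-4*t), 0, 0]
  [0, exp(t), 0]
  [-exp(t) + exp(-4*t), 0, exp(t)]

Strategy: write M = P · J · P⁻¹ where J is a Jordan canonical form, so e^{tM} = P · e^{tJ} · P⁻¹, and e^{tJ} can be computed block-by-block.

M has Jordan form
J =
  [-4, 0, 0]
  [ 0, 1, 0]
  [ 0, 0, 1]
(up to reordering of blocks).

Per-block formulas:
  For a 1×1 block at λ = 1: exp(t · [1]) = [e^(1t)].
  For a 1×1 block at λ = -4: exp(t · [-4]) = [e^(-4t)].

After assembling e^{tJ} and conjugating by P, we get:

e^{tM} =
  [exp(-4*t), 0, 0]
  [0, exp(t), 0]
  [-exp(t) + exp(-4*t), 0, exp(t)]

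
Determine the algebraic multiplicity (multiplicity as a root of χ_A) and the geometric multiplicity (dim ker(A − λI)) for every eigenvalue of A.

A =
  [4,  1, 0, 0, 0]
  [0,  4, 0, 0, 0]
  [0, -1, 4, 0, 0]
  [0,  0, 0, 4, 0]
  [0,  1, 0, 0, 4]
λ = 4: alg = 5, geom = 4

Step 1 — factor the characteristic polynomial to read off the algebraic multiplicities:
  χ_A(x) = (x - 4)^5

Step 2 — compute geometric multiplicities via the rank-nullity identity g(λ) = n − rank(A − λI):
  rank(A − (4)·I) = 1, so dim ker(A − (4)·I) = n − 1 = 4

Summary:
  λ = 4: algebraic multiplicity = 5, geometric multiplicity = 4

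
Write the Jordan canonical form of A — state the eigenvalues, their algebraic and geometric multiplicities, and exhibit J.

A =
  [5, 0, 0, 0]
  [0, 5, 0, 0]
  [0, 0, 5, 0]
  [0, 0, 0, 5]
J_1(5) ⊕ J_1(5) ⊕ J_1(5) ⊕ J_1(5)

The characteristic polynomial is
  det(x·I − A) = x^4 - 20*x^3 + 150*x^2 - 500*x + 625 = (x - 5)^4

Eigenvalues and multiplicities (the geometric multiplicity of λ is n − rank(A − λI), which equals the number of Jordan blocks for λ):
  λ = 5: algebraic multiplicity = 4, geometric multiplicity = 4

Determining the block sizes for each eigenvalue:
  λ = 5: gm = am = 4, so every block has size 1 → block sizes [1, 1, 1, 1]

Assembling the blocks gives a Jordan form
J =
  [5, 0, 0, 0]
  [0, 5, 0, 0]
  [0, 0, 5, 0]
  [0, 0, 0, 5]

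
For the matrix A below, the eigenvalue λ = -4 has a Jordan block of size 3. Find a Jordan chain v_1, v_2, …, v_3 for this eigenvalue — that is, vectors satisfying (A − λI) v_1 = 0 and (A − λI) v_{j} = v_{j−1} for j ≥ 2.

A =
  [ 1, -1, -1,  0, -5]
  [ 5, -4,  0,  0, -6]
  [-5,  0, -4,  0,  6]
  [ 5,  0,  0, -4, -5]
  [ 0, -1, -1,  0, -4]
A Jordan chain for λ = -4 of length 3:
v_1 = (0, 1, -1, 0, 0)ᵀ
v_2 = (-1, 0, 0, 0, -1)ᵀ
v_3 = (0, 1, 0, 0, 0)ᵀ

Let N = A − (-4)·I. We want v_3 with N^3 v_3 = 0 but N^2 v_3 ≠ 0; then v_{j-1} := N · v_j for j = 3, …, 2.

Pick v_3 = (0, 1, 0, 0, 0)ᵀ.
Then v_2 = N · v_3 = (-1, 0, 0, 0, -1)ᵀ.
Then v_1 = N · v_2 = (0, 1, -1, 0, 0)ᵀ.

Sanity check: (A − (-4)·I) v_1 = (0, 0, 0, 0, 0)ᵀ = 0. ✓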